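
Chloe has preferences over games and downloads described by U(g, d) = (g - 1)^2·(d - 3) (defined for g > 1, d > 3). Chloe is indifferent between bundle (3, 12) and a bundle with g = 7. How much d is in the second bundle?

d = 4

U(3, 12) = 36.
Set U(7, d) = 36 and solve.
With g = 7: (7 − 1)^2 = 36, so (d − 3) = 36/36 = 1.
So d = 3 + 1 = 4.
Check: U(7, 4) = 36.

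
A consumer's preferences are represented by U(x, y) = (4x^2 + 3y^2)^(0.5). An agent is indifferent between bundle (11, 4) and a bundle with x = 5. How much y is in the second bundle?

U depends on (x, y) only through S = 4x^2 + 3y^2, so equal utility means equal S. At (11, 4): S = 532.
With x = 5: 4·5^2 = 100, so 3y^2 = 532 − 100 = 432, i.e. y^2 = 144.
Hence y = √144 = 12.
Check: U(5, 12) = 23.0651.

y = 12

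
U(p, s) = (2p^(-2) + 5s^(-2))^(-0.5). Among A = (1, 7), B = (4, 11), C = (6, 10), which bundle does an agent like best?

Bundle C

Evaluate utility at each bundle:
U(A) = 0.690.
U(B) = 2.452.
U(C) = 3.078.
Highest utility is C, so C ≻ B ≻ A.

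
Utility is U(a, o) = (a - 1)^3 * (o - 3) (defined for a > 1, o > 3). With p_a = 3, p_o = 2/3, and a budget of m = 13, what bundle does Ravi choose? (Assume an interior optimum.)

MU_a = 3·(a−1)^2·(o−3), MU_o = (a−1)^3.
MRS = (3/1)·(o−3)/(a−1).
Tangency: set MRS = p_a/p_o = 3/(2/3) = 4.5.
So (3/1)·(o − 3)/(a − 1) = 4.5, i.e. (o − 3) = 1.5·(a − 1).
Rewrite the budget in excess-of-subsistence terms: 3·(a − 1) + (2/3)·(o − 3) = 13 − 3·1 − (2/3)·3 = 8.
Substituting, 4·(a − 1) = 8, so a − 1 = 2 and a* = 3.
Then o − 3 = 1.5·2 = 3, so o* = 6.

a* = 3, o* = 6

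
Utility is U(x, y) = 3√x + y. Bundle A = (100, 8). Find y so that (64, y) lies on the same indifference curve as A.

y = 14

U(100, 8) = 38.
Set U(64, y) = 38 and solve.
With x = 64: √64 = 8, so y = 38 − 3·8 = 14.
Check: U(64, 14) = 38.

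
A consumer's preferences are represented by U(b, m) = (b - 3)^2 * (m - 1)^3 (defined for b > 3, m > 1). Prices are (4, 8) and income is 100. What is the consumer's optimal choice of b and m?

MU_b = 2·(b−3)·(m−1)^3, MU_m = 3·(b−3)^2·(m−1)^2.
MRS = (2/3)·(m−1)/(b−3).
Tangency: set MRS = p_b/p_m = 4/8 = 0.5.
So (2/3)·(m − 1)/(b − 3) = 0.5, i.e. (m − 1) = 0.75·(b − 3).
Rewrite the budget in excess-of-subsistence terms: 4·(b − 3) + 8·(m − 1) = 100 − 4·3 − 8·1 = 80.
Substituting, 10·(b − 3) = 80, so b − 3 = 8 and b* = 11.
Then m − 1 = 0.75·8 = 6, so m* = 7.

b* = 11, m* = 7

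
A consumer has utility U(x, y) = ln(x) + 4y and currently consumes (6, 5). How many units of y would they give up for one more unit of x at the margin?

MU_x = 1/x, MU_y = 4.
MRS = 1/x ÷ 4.
At (6, 5): MRS = 1/24.
That is, one extra unit of x is worth 1/24 units of y at the margin.

MRS = 1/24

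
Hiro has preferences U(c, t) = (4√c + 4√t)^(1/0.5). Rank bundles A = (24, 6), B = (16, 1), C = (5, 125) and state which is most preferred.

Evaluate utility at each bundle:
U(A) = 864.000.
U(B) = 400.000.
U(C) = 2880.000.
Highest utility is C, so C ≻ A ≻ B.

Bundle C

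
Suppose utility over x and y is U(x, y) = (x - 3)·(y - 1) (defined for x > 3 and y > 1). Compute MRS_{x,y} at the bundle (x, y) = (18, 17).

MRS = 16/15

MU_x = (y−1), MU_y = (x−3).
MRS = (y−1)/(x−3).
At (18, 17): MRS = 16/15.
The indifference curve has slope −16/15 at this bundle.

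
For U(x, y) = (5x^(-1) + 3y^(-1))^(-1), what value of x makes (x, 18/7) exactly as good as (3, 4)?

x = 4

U depends on (x, y) only through S = 5x^(-1) + 3y^(-1), so equal utility means equal S. At (3, 4): S = 29/12.
With y = 18/7: 3·(18/7)^(-1) = 7/6, so 5x^(-1) = 29/12 − 7/6 = 1.25, i.e. x^(-1) = 0.25.
Hence x = 1/0.25 = 4.
Check: U(4, 18/7) = 0.4138.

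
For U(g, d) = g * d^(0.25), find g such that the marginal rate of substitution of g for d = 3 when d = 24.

g = 32

MU_g = d^(0.25) and MU_d = 0.25·g·d^(-0.75).
MRS = MU_g/MU_d = (4)·d/g.
Substitute d = 24: MRS = 96/g. Setting 96/g = 3 gives g = 96/3 = 32.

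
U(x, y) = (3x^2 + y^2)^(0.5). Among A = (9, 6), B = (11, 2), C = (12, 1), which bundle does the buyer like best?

Evaluate utility at each bundle:
U(A) = 16.703.
U(B) = 19.157.
U(C) = 20.809.
Highest utility is C, so C ≻ B ≻ A.

Bundle C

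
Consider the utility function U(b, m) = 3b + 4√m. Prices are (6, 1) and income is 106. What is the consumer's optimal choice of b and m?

b* = 15, m* = 16

MU_b = 3, MU_m = 4/(2√m).
MRS = 3 ÷ (4/(2√m)).
Tangency: set MRS = p_b/p_m = 6/1 = 6.
MRS depends only on m: 1.5·√m = 6 ⇒ √m = 6/1.5 = 4 ⇒ m* = 16.
From the budget, 6·b = 106 − 1·16 = 90, so b* = 15.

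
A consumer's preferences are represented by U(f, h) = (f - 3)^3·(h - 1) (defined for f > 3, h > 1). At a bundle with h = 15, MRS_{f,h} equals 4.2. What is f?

f = 13

MU_f = 3·(f−3)^2·(h−1), MU_h = (f−3)^3.
MRS = (3/1)·(h−1)/(f−3).
Substitute h = 15: MRS = 42/(f − 3). Setting this equal to 4.2 gives f − 3 = 42/4.2 = 10, so f = 13.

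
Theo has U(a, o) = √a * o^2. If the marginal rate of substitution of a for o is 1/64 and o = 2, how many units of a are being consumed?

MU_a = 0.5·a^(-0.5)·o^2 and MU_o = 2·√a·o.
MRS = MU_a/MU_o = (0.25)·o/a.
Substitute o = 2: MRS = 0.5/a. Setting 0.5/a = 1/64 gives a = 0.5/(1/64) = 32.

a = 32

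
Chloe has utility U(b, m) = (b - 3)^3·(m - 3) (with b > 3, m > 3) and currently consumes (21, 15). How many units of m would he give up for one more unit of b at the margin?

MU_b = 3·(b−3)^2·(m−3), MU_m = (b−3)^3.
MRS = (3/1)·(m−3)/(b−3).
At (21, 15): MRS = 2.
The indifference curve has slope −2 at this bundle.

MRS = 2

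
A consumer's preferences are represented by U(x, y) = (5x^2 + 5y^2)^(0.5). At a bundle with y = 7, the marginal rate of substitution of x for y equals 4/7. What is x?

For CES with ρ = 2, MRS = (y/x)^(-1).
Setting (7/x)^(-1) = 4/7 gives 7/x = 1.75 and x = 4.

x = 4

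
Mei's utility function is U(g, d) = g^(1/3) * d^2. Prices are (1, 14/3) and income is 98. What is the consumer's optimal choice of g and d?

MU_g = 1/3·g^(-2/3)·d^2 and MU_d = 2·g^(1/3)·d.
MRS = MU_g/MU_d = (1/6)·d/g.
Tangency: set MRS = p_g/p_d = 1/(14/3) = 3/14.
So (1/6)·d/g = 3/14, i.e. d = (9/7)·g.
Substitute into the budget 1·g + (14/3)·d = 98: 7·g = 98, so g* = 14.
Then d* = (9/7)·14 = 18.

g* = 14, d* = 18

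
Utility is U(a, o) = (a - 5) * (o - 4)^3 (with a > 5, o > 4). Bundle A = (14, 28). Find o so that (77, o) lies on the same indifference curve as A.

U(14, 28) = 124416.
Set U(77, o) = 124416 and solve.
With a = 77: (77 − 5) = 72, so (o − 4)^3 = 124416/72 = 1728.
Taking the cube root (with o > 4): o − 4 = 12, so o = 16.
Check: U(77, 16) = 124416.

o = 16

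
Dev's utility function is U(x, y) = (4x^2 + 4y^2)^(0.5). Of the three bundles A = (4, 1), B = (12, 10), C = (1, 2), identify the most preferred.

Bundle B

Evaluate utility at each bundle:
U(A) = 8.246.
U(B) = 31.241.
U(C) = 4.472.
Highest utility is B, so B ≻ A ≻ C.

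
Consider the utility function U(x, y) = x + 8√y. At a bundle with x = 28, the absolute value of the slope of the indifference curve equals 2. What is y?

MU_x = 1, MU_y = 8/(2√y).
MRS = 1 ÷ (8/(2√y)).
MRS depends only on y: 0.25·√y = 2 ⇒ √y = 2/0.25 = 8 ⇒ y = 64.

y = 64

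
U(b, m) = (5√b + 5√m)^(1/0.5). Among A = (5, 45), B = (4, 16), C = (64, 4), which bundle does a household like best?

Bundle C

Evaluate utility at each bundle:
U(A) = 2000.000.
U(B) = 900.000.
U(C) = 2500.000.
Highest utility is C, so C ≻ A ≻ B.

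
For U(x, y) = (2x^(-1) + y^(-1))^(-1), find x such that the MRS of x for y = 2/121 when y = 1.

For CES with ρ = -1, MRS = (2/1)·(y/x)^2.
Setting (2/1)·(1/x)^2 = 2/121 gives (1/x)^2 = 1/121, so 1/x = 1/11 and x = 11.

x = 11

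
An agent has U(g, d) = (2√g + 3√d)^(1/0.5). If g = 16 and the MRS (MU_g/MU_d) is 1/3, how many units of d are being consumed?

d = 4

For CES with ρ = 0.5, MRS = (2/3)·√(d/g).
Setting (2/3)·√(d/16) = 1/3 gives √(d/16) = 0.5, so d/16 = 0.25 and d = 4.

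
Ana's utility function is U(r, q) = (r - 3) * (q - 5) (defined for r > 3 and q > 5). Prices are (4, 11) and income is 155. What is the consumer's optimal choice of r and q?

r* = 14, q* = 9

MU_r = (q−5), MU_q = (r−3).
MRS = (q−5)/(r−3).
Tangency: set MRS = p_r/p_q = 4/11.
So (q − 5)/(r − 3) = 4/11, i.e. (q − 5) = (4/11)·(r − 3).
Rewrite the budget in excess-of-subsistence terms: 4·(r − 3) + 11·(q − 5) = 155 − 4·3 − 11·5 = 88.
Substituting, 8·(r − 3) = 88, so r − 3 = 11 and r* = 14.
Then q − 5 = (4/11)·11 = 4, so q* = 9.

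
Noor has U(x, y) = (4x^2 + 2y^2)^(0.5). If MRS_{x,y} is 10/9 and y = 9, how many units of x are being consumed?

x = 5

For CES with ρ = 2, MRS = (4/2)·(y/x)^(-1).
Setting (4/2)·(9/x)^(-1) = 10/9 gives (9/x)^(-1) = 5/9, so 9/x = 1.8 and x = 5.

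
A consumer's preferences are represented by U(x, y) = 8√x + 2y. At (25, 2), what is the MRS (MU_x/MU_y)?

MU_x = 8/(2√x), MU_y = 2.
MRS = 8/(2√x) ÷ 2.
At (25, 2): MRS = 0.4.
So at (25, 2) the consumer would give up 0.4 units of y for one more unit of x.

MRS = 0.4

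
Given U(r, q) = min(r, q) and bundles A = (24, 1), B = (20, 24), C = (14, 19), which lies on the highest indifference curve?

Bundle B

Evaluate utility at each bundle:
U(A) = 1.
U(B) = 20.
U(C) = 14.
Highest utility is B, so B ≻ C ≻ A.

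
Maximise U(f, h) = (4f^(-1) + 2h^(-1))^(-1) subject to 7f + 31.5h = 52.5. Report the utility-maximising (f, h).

For CES with ρ = -1, MRS = (4/2)·(h/f)^2.
Tangency: set MRS = p_f/p_h = 7/31.5 = 2/9.
So (h/f)^2 = 1/9; taking the square root, h/f = 1/3, i.e. h = (1/3)·f.
Substitute into the budget 7·f + 31.5·h = 52.5: 17.5·f = 52.5, so f* = 3 and h* = (1/3)·3 = 1.

f* = 3, h* = 1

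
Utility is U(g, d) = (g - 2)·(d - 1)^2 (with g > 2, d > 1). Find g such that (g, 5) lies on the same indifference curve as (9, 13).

g = 65

U(9, 13) = 1008.
Set U(g, 5) = 1008 and solve.
With d = 5: (5 − 1)^2 = 16, so (g − 2) = 1008/16 = 63.
So g = 2 + 63 = 65.
Check: U(65, 5) = 1008.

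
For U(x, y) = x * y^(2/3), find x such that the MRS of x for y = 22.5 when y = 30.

MU_x = y^(2/3) and MU_y = 2/3·x·y^(-1/3).
MRS = MU_x/MU_y = (1.5)·y/x.
Substitute y = 30: MRS = 45/x. Setting 45/x = 22.5 gives x = 45/22.5 = 2.

x = 2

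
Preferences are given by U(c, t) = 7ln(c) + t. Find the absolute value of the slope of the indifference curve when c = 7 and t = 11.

MRS = 1

MU_c = 7/c, MU_t = 1.
MRS = 7/c ÷ 1.
At (7, 11): MRS = 1.
The indifference curve has slope −1 at this bundle.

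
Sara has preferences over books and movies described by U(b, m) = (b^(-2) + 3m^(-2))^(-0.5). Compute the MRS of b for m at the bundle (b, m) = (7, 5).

MRS = 125/1029

For CES with ρ = -2, MRS = (1/3)·(m/b)^3.
At (7, 5): MRS = 125/1029.
So at (7, 5) the consumer would give up 125/1029 units of m for one more unit of b.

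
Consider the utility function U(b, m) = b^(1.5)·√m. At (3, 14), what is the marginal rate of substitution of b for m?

MU_b = 1.5·√b·√m and MU_m = 0.5·b^(1.5)·m^(-0.5).
MRS = MU_b/MU_m = (3)·m/b.
At (3, 14): MRS = 14.
That is, one extra unit of b is worth 14 units of m at the margin.

MRS = 14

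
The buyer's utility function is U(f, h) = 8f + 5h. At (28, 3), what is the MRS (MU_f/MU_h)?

MU_f = 8, MU_h = 5, so MRS = 8/5 = 1.6 at every bundle.
At (28, 3): MRS = 1.6.
So at (28, 3) the consumer would give up 1.6 units of h for one more unit of f.

MRS = 1.6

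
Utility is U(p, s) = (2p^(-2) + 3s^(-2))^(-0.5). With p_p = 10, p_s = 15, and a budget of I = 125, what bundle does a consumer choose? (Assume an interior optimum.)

p* = 5, s* = 5

For CES with ρ = -2, MRS = (2/3)·(s/p)^3.
Tangency: set MRS = p_p/p_s = 10/15 = 2/3.
So (s/p)^3 = 1; taking the cube root, s/p = 1, i.e. s = p.
Substitute into the budget 10·p + 15·s = 125: 25·p = 125, so p* = 5 and s* = 5.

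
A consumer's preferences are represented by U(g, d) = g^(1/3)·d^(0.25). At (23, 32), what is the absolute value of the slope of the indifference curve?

MRS = 128/69

MU_g = 1/3·g^(-2/3)·d^(0.25) and MU_d = 0.25·g^(1/3)·d^(-0.75).
MRS = MU_g/MU_d = (4/3)·d/g.
At (23, 32): MRS = 128/69.
The indifference curve has slope −128/69 at this bundle.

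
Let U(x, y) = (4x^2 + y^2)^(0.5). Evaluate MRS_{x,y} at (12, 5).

For CES with ρ = 2, MRS = (4/1)·(y/x)^(-1).
At (12, 5): MRS = 9.6.
So at (12, 5) the consumer would give up 9.6 units of y for one more unit of x.

MRS = 9.6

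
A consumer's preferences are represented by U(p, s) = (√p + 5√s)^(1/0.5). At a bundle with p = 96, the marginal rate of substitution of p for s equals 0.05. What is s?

For CES with ρ = 0.5, MRS = (1/5)·√(s/p).
Setting (1/5)·√(s/96) = 0.05 gives √(s/96) = 0.25, so s/96 = 1/16 and s = 6.

s = 6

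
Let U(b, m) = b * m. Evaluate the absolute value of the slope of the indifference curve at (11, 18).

MRS = 18/11

MU_b = m and MU_m = b.
MRS = MU_b/MU_m = m/b.
At (11, 18): MRS = 18/11.
So at (11, 18) the consumer would give up 18/11 units of m for one more unit of b.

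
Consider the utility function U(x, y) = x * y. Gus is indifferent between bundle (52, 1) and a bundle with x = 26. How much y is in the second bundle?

U(52, 1) = 52.
Set U(26, y) = 52 and solve.
With x = 26: y = 52/26 = 2.
Check: U(26, 2) = 52.

y = 2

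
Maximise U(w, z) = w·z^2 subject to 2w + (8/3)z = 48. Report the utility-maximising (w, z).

MU_w = z^2 and MU_z = 2·w·z.
MRS = MU_w/MU_z = (1/2)·z/w.
Tangency: set MRS = p_w/p_z = 2/(8/3) = 0.75.
So (1/2)·z/w = 0.75, i.e. z = 1.5·w.
Substitute into the budget 2·w + (8/3)·z = 48: 6·w = 48, so w* = 8.
Then z* = 1.5·8 = 12.

w* = 8, z* = 12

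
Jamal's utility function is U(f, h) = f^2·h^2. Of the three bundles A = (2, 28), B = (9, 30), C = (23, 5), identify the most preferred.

Bundle B

Evaluate utility at each bundle:
U(A) = 3136.
U(B) = 72900.
U(C) = 13225.
Highest utility is B, so B ≻ C ≻ A.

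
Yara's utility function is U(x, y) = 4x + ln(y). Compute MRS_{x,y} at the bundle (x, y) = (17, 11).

MRS = 44

MU_x = 4, MU_y = 1/y.
MRS = 4 ÷ (1/y).
At (17, 11): MRS = 44.
The indifference curve has slope −44 at this bundle.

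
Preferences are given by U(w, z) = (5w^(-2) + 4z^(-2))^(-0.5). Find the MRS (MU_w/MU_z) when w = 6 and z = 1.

For CES with ρ = -2, MRS = (5/4)·(z/w)^3.
At (6, 1): MRS = 5/864.
So at (6, 1) the consumer would give up 5/864 units of z for one more unit of w.

MRS = 5/864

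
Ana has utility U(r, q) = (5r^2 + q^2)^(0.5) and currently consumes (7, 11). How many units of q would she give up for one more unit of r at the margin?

MRS = 35/11

For CES with ρ = 2, MRS = (5/1)·(q/r)^(-1).
At (7, 11): MRS = 35/11.
The indifference curve has slope −35/11 at this bundle.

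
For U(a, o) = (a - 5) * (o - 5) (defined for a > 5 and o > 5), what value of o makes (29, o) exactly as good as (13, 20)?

o = 10

U(13, 20) = 120.
Set U(29, o) = 120 and solve.
With a = 29: (29 − 5) = 24, so (o − 5) = 120/24 = 5.
So o = 5 + 5 = 10.
Check: U(29, 10) = 120.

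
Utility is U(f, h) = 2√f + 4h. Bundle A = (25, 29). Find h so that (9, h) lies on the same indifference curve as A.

h = 30

U(25, 29) = 126.
Set U(9, h) = 126 and solve.
With f = 9: √9 = 3, so 4h = 126 − 2·3 = 120 and h = 30.
Check: U(9, 30) = 126.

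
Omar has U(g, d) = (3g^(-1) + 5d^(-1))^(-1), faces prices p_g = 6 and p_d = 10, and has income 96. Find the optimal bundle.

g* = 6, d* = 6

For CES with ρ = -1, MRS = (3/5)·(d/g)^2.
Tangency: set MRS = p_g/p_d = 6/10 = 0.6.
So (d/g)^2 = 1; taking the square root, d/g = 1, i.e. d = g.
Substitute into the budget 6·g + 10·d = 96: 16·g = 96, so g* = 6 and d* = 6.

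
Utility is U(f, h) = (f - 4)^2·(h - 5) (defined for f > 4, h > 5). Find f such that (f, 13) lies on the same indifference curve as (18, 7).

f = 11

U(18, 7) = 392.
Set U(f, 13) = 392 and solve.
With h = 13: (13 − 5) = 8, so (f − 4)^2 = 392/8 = 49.
Taking the square root (with f > 4): f − 4 = 7, so f = 11.
Check: U(11, 13) = 392.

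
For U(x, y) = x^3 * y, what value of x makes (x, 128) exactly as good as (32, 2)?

U(32, 2) = 65536.
Set U(x, 128) = 65536 and solve.
With y = 128: x^3 = 65536/128 = 512; taking the cube root, x = 8.
Check: U(8, 128) = 65536.

x = 8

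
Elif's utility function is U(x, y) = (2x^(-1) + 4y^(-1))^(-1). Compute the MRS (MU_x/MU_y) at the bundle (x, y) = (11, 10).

For CES with ρ = -1, MRS = (2/4)·(y/x)^2.
At (11, 10): MRS = 50/121.
So at (11, 10) the consumer would give up 50/121 units of y for one more unit of x.

MRS = 50/121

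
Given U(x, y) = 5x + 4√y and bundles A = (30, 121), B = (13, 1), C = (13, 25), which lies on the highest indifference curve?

Bundle A

Evaluate utility at each bundle:
U(A) = 194.000.
U(B) = 69.000.
U(C) = 85.000.
Highest utility is A, so A ≻ C ≻ B.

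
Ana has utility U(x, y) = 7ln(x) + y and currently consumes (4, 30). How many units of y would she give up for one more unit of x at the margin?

MU_x = 7/x, MU_y = 1.
MRS = 7/x ÷ 1.
At (4, 30): MRS = 1.75.
The indifference curve has slope −1.75 at this bundle.

MRS = 1.75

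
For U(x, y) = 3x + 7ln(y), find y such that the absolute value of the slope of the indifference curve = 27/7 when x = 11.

MU_x = 3, MU_y = 7/y.
MRS = 3 ÷ (7/y).
MRS depends only on y: (3/7)·y = 27/7 ⇒ y = (27/7)/(3/7) = 9.

y = 9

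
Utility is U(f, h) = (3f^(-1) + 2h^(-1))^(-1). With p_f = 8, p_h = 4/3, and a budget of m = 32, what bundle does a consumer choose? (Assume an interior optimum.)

For CES with ρ = -1, MRS = (3/2)·(h/f)^2.
Tangency: set MRS = p_f/p_h = 8/(4/3) = 6.
So (h/f)^2 = 4; taking the square root, h/f = 2, i.e. h = 2·f.
Substitute into the budget 8·f + (4/3)·h = 32: (32/3)·f = 32, so f* = 3 and h* = 2·3 = 6.

f* = 3, h* = 6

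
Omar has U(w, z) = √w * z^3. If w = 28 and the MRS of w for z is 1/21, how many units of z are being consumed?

z = 8

MU_w = 0.5·w^(-0.5)·z^3 and MU_z = 3·√w·z^2.
MRS = MU_w/MU_z = (1/6)·z/w.
Substitute w = 28: MRS = z/168. Setting z/168 = 1/21 gives z = (1/21)·168 = 8.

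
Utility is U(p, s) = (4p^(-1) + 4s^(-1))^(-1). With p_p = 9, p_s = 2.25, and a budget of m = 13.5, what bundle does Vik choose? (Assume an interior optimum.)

For CES with ρ = -1, MRS = (s/p)^2.
Tangency: set MRS = p_p/p_s = 9/2.25 = 4.
So (s/p)^2 = 4; taking the square root, s/p = 2, i.e. s = 2·p.
Substitute into the budget 9·p + 2.25·s = 13.5: 13.5·p = 13.5, so p* = 1 and s* = 2·1 = 2.

p* = 1, s* = 2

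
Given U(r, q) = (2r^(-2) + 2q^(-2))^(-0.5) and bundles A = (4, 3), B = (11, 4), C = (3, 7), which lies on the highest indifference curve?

Evaluate utility at each bundle:
U(A) = 1.697.
U(B) = 2.658.
U(C) = 1.950.
Highest utility is B, so B ≻ C ≻ A.

Bundle B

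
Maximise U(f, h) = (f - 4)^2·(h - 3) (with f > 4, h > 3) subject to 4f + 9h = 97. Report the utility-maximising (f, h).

f* = 13, h* = 5

MU_f = 2·(f−4)·(h−3), MU_h = (f−4)^2.
MRS = (2/1)·(h−3)/(f−4).
Tangency: set MRS = p_f/p_h = 4/9.
So (2/1)·(h − 3)/(f − 4) = 4/9, i.e. (h − 3) = (2/9)·(f − 4).
Rewrite the budget in excess-of-subsistence terms: 4·(f − 4) + 9·(h − 3) = 97 − 4·4 − 9·3 = 54.
Substituting, 6·(f − 4) = 54, so f − 4 = 9 and f* = 13.
Then h − 3 = (2/9)·9 = 2, so h* = 5.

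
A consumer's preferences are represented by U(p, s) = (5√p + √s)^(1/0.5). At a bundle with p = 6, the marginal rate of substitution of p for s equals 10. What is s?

For CES with ρ = 0.5, MRS = (5/1)·√(s/p).
Setting (5/1)·√(s/6) = 10 gives √(s/6) = 2, so s/6 = 4 and s = 24.

s = 24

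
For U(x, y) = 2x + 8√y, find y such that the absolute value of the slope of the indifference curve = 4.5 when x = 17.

y = 81

MU_x = 2, MU_y = 8/(2√y).
MRS = 2 ÷ (8/(2√y)).
MRS depends only on y: 0.5·√y = 4.5 ⇒ √y = 4.5/0.5 = 9 ⇒ y = 81.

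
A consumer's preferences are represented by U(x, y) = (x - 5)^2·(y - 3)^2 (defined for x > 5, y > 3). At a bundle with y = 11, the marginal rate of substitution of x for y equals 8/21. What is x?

x = 26

MU_x = 2·(x−5)·(y−3)^2, MU_y = 2·(x−5)^2·(y−3).
MRS = (y−3)/(x−5).
Substitute y = 11: MRS = 8/(x − 5). Setting this equal to 8/21 gives x − 5 = 8/(8/21) = 21, so x = 26.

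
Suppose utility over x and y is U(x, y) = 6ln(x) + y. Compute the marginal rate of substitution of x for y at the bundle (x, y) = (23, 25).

MRS = 6/23

MU_x = 6/x, MU_y = 1.
MRS = 6/x ÷ 1.
At (23, 25): MRS = 6/23.
So at (23, 25) the consumer would give up 6/23 units of y for one more unit of x.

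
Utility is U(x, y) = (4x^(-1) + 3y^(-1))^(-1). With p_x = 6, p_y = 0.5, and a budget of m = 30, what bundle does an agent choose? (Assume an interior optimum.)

x* = 4, y* = 12

For CES with ρ = -1, MRS = (4/3)·(y/x)^2.
Tangency: set MRS = p_x/p_y = 6/0.5 = 12.
So (y/x)^2 = 9; taking the square root, y/x = 3, i.e. y = 3·x.
Substitute into the budget 6·x + 0.5·y = 30: 7.5·x = 30, so x* = 4 and y* = 3·4 = 12.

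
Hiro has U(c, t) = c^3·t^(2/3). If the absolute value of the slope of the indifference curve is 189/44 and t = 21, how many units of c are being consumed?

c = 22

MU_c = 3·c^2·t^(2/3) and MU_t = 2/3·c^3·t^(-1/3).
MRS = MU_c/MU_t = (4.5)·t/c.
Substitute t = 21: MRS = 94.5/c. Setting 94.5/c = 189/44 gives c = 94.5/(189/44) = 22.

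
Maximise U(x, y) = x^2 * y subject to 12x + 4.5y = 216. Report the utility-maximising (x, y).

MU_x = 2·x·y and MU_y = x^2.
MRS = MU_x/MU_y = (2/1)·y/x.
Tangency: set MRS = p_x/p_y = 12/4.5 = 8/3.
So (2/1)·y/x = 8/3, i.e. y = (4/3)·x.
Substitute into the budget 12·x + 4.5·y = 216: 18·x = 216, so x* = 12.
Then y* = (4/3)·12 = 16.

x* = 12, y* = 16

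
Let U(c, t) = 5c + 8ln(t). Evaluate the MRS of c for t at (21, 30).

MRS = 18.75

MU_c = 5, MU_t = 8/t.
MRS = 5 ÷ (8/t).
At (21, 30): MRS = 18.75.
That is, one extra unit of c is worth 18.75 units of t at the margin.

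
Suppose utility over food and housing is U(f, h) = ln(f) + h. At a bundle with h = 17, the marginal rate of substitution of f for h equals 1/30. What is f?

MU_f = 1/f, MU_h = 1.
MRS = 1/f ÷ 1.
MRS depends only on f: 1/f = 1/30 ⇒ f = 1/(1/30) = 30.

f = 30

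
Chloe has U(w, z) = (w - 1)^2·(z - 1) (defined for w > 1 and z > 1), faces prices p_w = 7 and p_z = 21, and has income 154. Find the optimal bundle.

MU_w = 2·(w−1)·(z−1), MU_z = (w−1)^2.
MRS = (2/1)·(z−1)/(w−1).
Tangency: set MRS = p_w/p_z = 7/21 = 1/3.
So (2/1)·(z − 1)/(w − 1) = 1/3, i.e. (z − 1) = (1/6)·(w − 1).
Rewrite the budget in excess-of-subsistence terms: 7·(w − 1) + 21·(z − 1) = 154 − 7·1 − 21·1 = 126.
Substituting, 10.5·(w − 1) = 126, so w − 1 = 12 and w* = 13.
Then z − 1 = (1/6)·12 = 2, so z* = 3.

w* = 13, z* = 3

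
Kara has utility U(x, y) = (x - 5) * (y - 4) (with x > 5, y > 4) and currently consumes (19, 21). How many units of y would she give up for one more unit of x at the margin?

MRS = 17/14

MU_x = (y−4), MU_y = (x−5).
MRS = (y−4)/(x−5).
At (19, 21): MRS = 17/14.
The indifference curve has slope −17/14 at this bundle.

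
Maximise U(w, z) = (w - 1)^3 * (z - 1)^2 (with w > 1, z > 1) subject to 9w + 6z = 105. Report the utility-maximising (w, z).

w* = 7, z* = 7

MU_w = 3·(w−1)^2·(z−1)^2, MU_z = 2·(w−1)^3·(z−1).
MRS = (3/2)·(z−1)/(w−1).
Tangency: set MRS = p_w/p_z = 9/6 = 1.5.
So (3/2)·(z − 1)/(w − 1) = 1.5, i.e. (z − 1) = (w − 1).
Rewrite the budget in excess-of-subsistence terms: 9·(w − 1) + 6·(z − 1) = 105 − 9·1 − 6·1 = 90.
Substituting, 15·(w − 1) = 90, so w − 1 = 6 and w* = 7.
Then z − 1 = 6, so z* = 7.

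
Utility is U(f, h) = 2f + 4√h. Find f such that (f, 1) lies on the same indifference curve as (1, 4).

U(1, 4) = 10.
Set U(f, 1) = 10 and solve.
With h = 1: √1 = 1, so 2f = 10 − 4·1 = 6 and f = 3.
Check: U(3, 1) = 10.

f = 3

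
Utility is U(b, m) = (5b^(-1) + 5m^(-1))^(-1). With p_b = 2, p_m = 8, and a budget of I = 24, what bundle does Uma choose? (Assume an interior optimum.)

b* = 4, m* = 2

For CES with ρ = -1, MRS = (m/b)^2.
Tangency: set MRS = p_b/p_m = 2/8 = 0.25.
So (m/b)^2 = 0.25; taking the square root, m/b = 0.5, i.e. m = 0.5·b.
Substitute into the budget 2·b + 8·m = 24: 6·b = 24, so b* = 4 and m* = 0.5·4 = 2.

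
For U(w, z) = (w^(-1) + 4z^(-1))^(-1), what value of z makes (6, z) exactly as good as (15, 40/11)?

z = 4

U depends on (w, z) only through S = w^(-1) + 4z^(-1), so equal utility means equal S. At (15, 40/11): S = 7/6.
With w = 6: 6^(-1) = 1/6, so 4z^(-1) = 7/6 − 1/6 = 1, i.e. z^(-1) = 0.25.
Hence z = 1/0.25 = 4.
Check: U(6, 4) = 0.8571.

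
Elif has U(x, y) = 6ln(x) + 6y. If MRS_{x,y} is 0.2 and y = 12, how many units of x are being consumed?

MU_x = 6/x, MU_y = 6.
MRS = 6/x ÷ 6.
MRS depends only on x: 1/x = 0.2 ⇒ x = 1/0.2 = 5.

x = 5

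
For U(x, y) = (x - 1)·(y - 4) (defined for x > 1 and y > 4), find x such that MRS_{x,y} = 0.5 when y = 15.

MU_x = (y−4), MU_y = (x−1).
MRS = (y−4)/(x−1).
Substitute y = 15: MRS = 11/(x − 1). Setting this equal to 0.5 gives x − 1 = 11/0.5 = 22, so x = 23.

x = 23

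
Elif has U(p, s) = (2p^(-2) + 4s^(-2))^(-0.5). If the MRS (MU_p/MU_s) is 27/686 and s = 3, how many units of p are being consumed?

For CES with ρ = -2, MRS = (2/4)·(s/p)^3.
Setting (2/4)·(3/p)^3 = 27/686 gives (3/p)^3 = 27/343, so 3/p = 3/7 and p = 7.

p = 7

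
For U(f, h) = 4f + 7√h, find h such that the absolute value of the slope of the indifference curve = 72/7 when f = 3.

h = 81

MU_f = 4, MU_h = 7/(2√h).
MRS = 4 ÷ (7/(2√h)).
MRS depends only on h: (8/7)·√h = 72/7 ⇒ √h = (72/7)/(8/7) = 9 ⇒ h = 81.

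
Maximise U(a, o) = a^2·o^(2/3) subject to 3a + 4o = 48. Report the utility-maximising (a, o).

MU_a = 2·a·o^(2/3) and MU_o = 2/3·a^2·o^(-1/3).
MRS = MU_a/MU_o = (3)·o/a.
Tangency: set MRS = p_a/p_o = 3/4 = 0.75.
So (3)·o/a = 0.75, i.e. o = 0.25·a.
Substitute into the budget 3·a + 4·o = 48: 4·a = 48, so a* = 12.
Then o* = 0.25·12 = 3.

a* = 12, o* = 3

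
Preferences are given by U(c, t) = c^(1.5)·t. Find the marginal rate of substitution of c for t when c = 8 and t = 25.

MRS = 75/16

MU_c = 1.5·√c·t and MU_t = c^(1.5).
MRS = MU_c/MU_t = (1.5)·t/c.
At (8, 25): MRS = 75/16.
The indifference curve has slope −75/16 at this bundle.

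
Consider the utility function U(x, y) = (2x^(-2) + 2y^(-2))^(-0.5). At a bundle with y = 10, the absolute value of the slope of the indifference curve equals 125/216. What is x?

x = 12

For CES with ρ = -2, MRS = (y/x)^3.
Setting (10/x)^3 = 125/216 gives 10/x = 5/6 and x = 12.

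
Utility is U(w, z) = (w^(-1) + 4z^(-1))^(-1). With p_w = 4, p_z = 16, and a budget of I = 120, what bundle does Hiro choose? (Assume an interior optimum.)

For CES with ρ = -1, MRS = (1/4)·(z/w)^2.
Tangency: set MRS = p_w/p_z = 4/16 = 0.25.
So (z/w)^2 = 1; taking the square root, z/w = 1, i.e. z = w.
Substitute into the budget 4·w + 16·z = 120: 20·w = 120, so w* = 6 and z* = 6.

w* = 6, z* = 6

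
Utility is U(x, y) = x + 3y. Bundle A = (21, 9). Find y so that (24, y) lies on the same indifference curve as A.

y = 8

U(21, 9) = 48.
Set U(24, y) = 48 and solve.
24 + 3y = 48 ⇒ 3y = 24 ⇒ y = 8.
Check: U(24, 8) = 48.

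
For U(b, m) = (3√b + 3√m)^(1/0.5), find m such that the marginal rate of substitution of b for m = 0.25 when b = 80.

For CES with ρ = 0.5, MRS = √(m/b).
Setting √(m/80) = 0.25 gives m/80 = 1/16 and m = 5.

m = 5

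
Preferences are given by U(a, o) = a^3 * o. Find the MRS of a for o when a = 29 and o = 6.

MU_a = 3·a^2·o and MU_o = a^3.
MRS = MU_a/MU_o = (3/1)·o/a.
At (29, 6): MRS = 18/29.
That is, one extra unit of a is worth 18/29 units of o at the margin.

MRS = 18/29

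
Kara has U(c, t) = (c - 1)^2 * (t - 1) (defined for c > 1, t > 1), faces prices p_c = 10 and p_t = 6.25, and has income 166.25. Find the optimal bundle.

MU_c = 2·(c−1)·(t−1), MU_t = (c−1)^2.
MRS = (2/1)·(t−1)/(c−1).
Tangency: set MRS = p_c/p_t = 10/6.25 = 1.6.
So (2/1)·(t − 1)/(c − 1) = 1.6, i.e. (t − 1) = 0.8·(c − 1).
Rewrite the budget in excess-of-subsistence terms: 10·(c − 1) + 6.25·(t − 1) = 166.25 − 10·1 − 6.25·1 = 150.
Substituting, 15·(c − 1) = 150, so c − 1 = 10 and c* = 11.
Then t − 1 = 0.8·10 = 8, so t* = 9.

c* = 11, t* = 9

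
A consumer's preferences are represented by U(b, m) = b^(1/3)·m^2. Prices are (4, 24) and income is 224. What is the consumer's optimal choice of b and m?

MU_b = 1/3·b^(-2/3)·m^2 and MU_m = 2·b^(1/3)·m.
MRS = MU_b/MU_m = (1/6)·m/b.
Tangency: set MRS = p_b/p_m = 4/24 = 1/6.
So (1/6)·m/b = 1/6, i.e. m = b.
Substitute into the budget 4·b + 24·m = 224: 28·b = 224, so b* = 8.
Then m* = 8.

b* = 8, m* = 8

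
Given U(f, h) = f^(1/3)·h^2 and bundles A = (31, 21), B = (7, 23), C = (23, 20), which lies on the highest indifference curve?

Bundle A

Evaluate utility at each bundle:
U(A) = 1385.349.
U(B) = 1011.941.
U(C) = 1137.547.
Highest utility is A, so A ≻ C ≻ B.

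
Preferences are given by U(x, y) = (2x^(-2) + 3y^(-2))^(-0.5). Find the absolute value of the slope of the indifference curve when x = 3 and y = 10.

MRS = 2000/81

For CES with ρ = -2, MRS = (2/3)·(y/x)^3.
At (3, 10): MRS = 2000/81.
The indifference curve has slope −2000/81 at this bundle.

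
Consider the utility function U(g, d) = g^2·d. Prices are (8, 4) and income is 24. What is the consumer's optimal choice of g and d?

g* = 2, d* = 2

MU_g = 2·g·d and MU_d = g^2.
MRS = MU_g/MU_d = (2/1)·d/g.
Tangency: set MRS = p_g/p_d = 8/4 = 2.
So (2/1)·d/g = 2, i.e. d = g.
Substitute into the budget 8·g + 4·d = 24: 12·g = 24, so g* = 2.
Then d* = 2.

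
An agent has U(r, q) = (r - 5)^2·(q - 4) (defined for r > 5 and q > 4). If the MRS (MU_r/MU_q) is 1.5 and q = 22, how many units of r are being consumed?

r = 29

MU_r = 2·(r−5)·(q−4), MU_q = (r−5)^2.
MRS = (2/1)·(q−4)/(r−5).
Substitute q = 22: MRS = 36/(r − 5). Setting this equal to 1.5 gives r − 5 = 36/1.5 = 24, so r = 29.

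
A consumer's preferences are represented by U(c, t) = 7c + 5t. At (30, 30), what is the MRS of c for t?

MU_c = 7, MU_t = 5, so MRS = 7/5 = 1.4 at every bundle.
At (30, 30): MRS = 1.4.
So at (30, 30) the consumer would give up 1.4 units of t for one more unit of c.

MRS = 1.4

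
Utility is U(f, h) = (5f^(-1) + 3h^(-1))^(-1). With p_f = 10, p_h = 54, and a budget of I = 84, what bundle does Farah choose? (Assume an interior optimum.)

For CES with ρ = -1, MRS = (5/3)·(h/f)^2.
Tangency: set MRS = p_f/p_h = 10/54 = 5/27.
So (h/f)^2 = 1/9; taking the square root, h/f = 1/3, i.e. h = (1/3)·f.
Substitute into the budget 10·f + 54·h = 84: 28·f = 84, so f* = 3 and h* = (1/3)·3 = 1.

f* = 3, h* = 1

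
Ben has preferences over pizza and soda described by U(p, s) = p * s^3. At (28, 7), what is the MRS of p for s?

MRS = 1/12

MU_p = s^3 and MU_s = 3·p·s^2.
MRS = MU_p/MU_s = (1/3)·s/p.
At (28, 7): MRS = 1/12.
That is, one extra unit of p is worth 1/12 units of s at the margin.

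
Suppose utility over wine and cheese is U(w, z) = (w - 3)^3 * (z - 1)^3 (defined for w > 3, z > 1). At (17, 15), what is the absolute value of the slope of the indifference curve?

MRS = 1

MU_w = 3·(w−3)^2·(z−1)^3, MU_z = 3·(w−3)^3·(z−1)^2.
MRS = (z−1)/(w−3).
At (17, 15): MRS = 1.
The indifference curve has slope −1 at this bundle.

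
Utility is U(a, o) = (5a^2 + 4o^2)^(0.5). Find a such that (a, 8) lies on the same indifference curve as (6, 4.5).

a = 1

U depends on (a, o) only through S = 5a^2 + 4o^2, so equal utility means equal S. At (6, 4.5): S = 261.
With o = 8: 4·8^2 = 256, so 5a^2 = 261 − 256 = 5, i.e. a^2 = 1.
Hence a = √1 = 1.
Check: U(1, 8) = 16.1555.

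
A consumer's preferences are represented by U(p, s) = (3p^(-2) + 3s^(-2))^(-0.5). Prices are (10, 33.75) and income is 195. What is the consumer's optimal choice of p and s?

For CES with ρ = -2, MRS = (s/p)^3.
Tangency: set MRS = p_p/p_s = 10/33.75 = 8/27.
So (s/p)^3 = 8/27; taking the cube root, s/p = 2/3, i.e. s = (2/3)·p.
Substitute into the budget 10·p + 33.75·s = 195: 32.5·p = 195, so p* = 6 and s* = (2/3)·6 = 4.

p* = 6, s* = 4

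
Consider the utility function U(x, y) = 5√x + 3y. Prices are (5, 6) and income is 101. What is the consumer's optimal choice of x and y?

x* = 1, y* = 16

MU_x = 5/(2√x), MU_y = 3.
MRS = 5/(2√x) ÷ 3.
Tangency: set MRS = p_x/p_y = 5/6.
MRS depends only on x: (5/6)/√x = 5/6 ⇒ √x = (5/6)/(5/6) = 1 ⇒ x* = 1.
From the budget, 6·y = 101 − 5·1 = 96, so y* = 16.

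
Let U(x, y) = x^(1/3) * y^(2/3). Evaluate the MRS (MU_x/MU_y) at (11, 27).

MU_x = 1/3·x^(-2/3)·y^(2/3) and MU_y = 2/3·x^(1/3)·y^(-1/3).
MRS = MU_x/MU_y = (0.5)·y/x.
At (11, 27): MRS = 27/22.
That is, one extra unit of x is worth 27/22 units of y at the margin.

MRS = 27/22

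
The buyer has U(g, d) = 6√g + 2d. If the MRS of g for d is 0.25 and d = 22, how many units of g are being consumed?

MU_g = 6/(2√g), MU_d = 2.
MRS = 6/(2√g) ÷ 2.
MRS depends only on g: 1.5/√g = 0.25 ⇒ √g = 1.5/0.25 = 6 ⇒ g = 36.

g = 36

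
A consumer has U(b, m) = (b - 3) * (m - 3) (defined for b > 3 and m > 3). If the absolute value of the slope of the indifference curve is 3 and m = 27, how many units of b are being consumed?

b = 11

MU_b = (m−3), MU_m = (b−3).
MRS = (m−3)/(b−3).
Substitute m = 27: MRS = 24/(b − 3). Setting this equal to 3 gives b − 3 = 24/3 = 8, so b = 11.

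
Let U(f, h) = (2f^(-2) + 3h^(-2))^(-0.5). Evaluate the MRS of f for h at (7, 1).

For CES with ρ = -2, MRS = (2/3)·(h/f)^3.
At (7, 1): MRS = 2/1029.
That is, one extra unit of f is worth 2/1029 units of h at the margin.

MRS = 2/1029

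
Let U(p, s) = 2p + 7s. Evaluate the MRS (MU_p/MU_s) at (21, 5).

MU_p = 2, MU_s = 7, so MRS = 2/7 at every bundle.
At (21, 5): MRS = 2/7.
That is, one extra unit of p is worth 2/7 units of s at the margin.

MRS = 2/7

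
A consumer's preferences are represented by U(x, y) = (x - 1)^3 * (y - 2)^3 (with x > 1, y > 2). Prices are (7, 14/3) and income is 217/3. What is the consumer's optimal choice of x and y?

x* = 5, y* = 8

MU_x = 3·(x−1)^2·(y−2)^3, MU_y = 3·(x−1)^3·(y−2)^2.
MRS = (y−2)/(x−1).
Tangency: set MRS = p_x/p_y = 7/(14/3) = 1.5.
So (y − 2)/(x − 1) = 1.5, i.e. (y − 2) = 1.5·(x − 1).
Rewrite the budget in excess-of-subsistence terms: 7·(x − 1) + (14/3)·(y − 2) = 217/3 − 7·1 − (14/3)·2 = 56.
Substituting, 14·(x − 1) = 56, so x − 1 = 4 and x* = 5.
Then y − 2 = 1.5·4 = 6, so y* = 8.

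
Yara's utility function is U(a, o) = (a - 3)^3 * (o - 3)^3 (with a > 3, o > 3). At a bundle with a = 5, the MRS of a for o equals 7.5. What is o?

MU_a = 3·(a−3)^2·(o−3)^3, MU_o = 3·(a−3)^3·(o−3)^2.
MRS = (o−3)/(a−3).
Substitute a = 5: MRS = (o − 3)/2. Setting this equal to 7.5 gives o − 3 = 7.5·2 = 15, so o = 18.

o = 18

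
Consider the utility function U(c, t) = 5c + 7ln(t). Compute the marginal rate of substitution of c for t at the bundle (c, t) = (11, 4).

MU_c = 5, MU_t = 7/t.
MRS = 5 ÷ (7/t).
At (11, 4): MRS = 20/7.
The indifference curve has slope −20/7 at this bundle.

MRS = 20/7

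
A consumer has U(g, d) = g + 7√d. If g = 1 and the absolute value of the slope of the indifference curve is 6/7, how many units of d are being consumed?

d = 9

MU_g = 1, MU_d = 7/(2√d).
MRS = 1 ÷ (7/(2√d)).
MRS depends only on d: (2/7)·√d = 6/7 ⇒ √d = (6/7)/(2/7) = 3 ⇒ d = 9.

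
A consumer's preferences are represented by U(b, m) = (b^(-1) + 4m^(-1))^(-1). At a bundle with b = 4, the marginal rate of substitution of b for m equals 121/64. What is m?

For CES with ρ = -1, MRS = (1/4)·(m/b)^2.
Setting (1/4)·(m/4)^2 = 121/64 gives (m/4)^2 = 121/16, so m/4 = 2.75 and m = 11.

m = 11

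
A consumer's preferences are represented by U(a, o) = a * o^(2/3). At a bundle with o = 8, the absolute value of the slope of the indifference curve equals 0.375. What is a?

MU_a = o^(2/3) and MU_o = 2/3·a·o^(-1/3).
MRS = MU_a/MU_o = (1.5)·o/a.
Substitute o = 8: MRS = 12/a. Setting 12/a = 0.375 gives a = 12/0.375 = 32.

a = 32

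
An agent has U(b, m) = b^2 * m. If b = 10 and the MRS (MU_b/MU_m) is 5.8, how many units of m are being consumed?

m = 29

MU_b = 2·b·m and MU_m = b^2.
MRS = MU_b/MU_m = (2/1)·m/b.
Substitute b = 10: MRS = m/5. Setting m/5 = 5.8 gives m = 5.8·5 = 29.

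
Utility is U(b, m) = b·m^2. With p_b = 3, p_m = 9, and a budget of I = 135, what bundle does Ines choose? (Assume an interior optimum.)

MU_b = m^2 and MU_m = 2·b·m.
MRS = MU_b/MU_m = (1/2)·m/b.
Tangency: set MRS = p_b/p_m = 3/9 = 1/3.
So (1/2)·m/b = 1/3, i.e. m = (2/3)·b.
Substitute into the budget 3·b + 9·m = 135: 9·b = 135, so b* = 15.
Then m* = (2/3)·15 = 10.

b* = 15, m* = 10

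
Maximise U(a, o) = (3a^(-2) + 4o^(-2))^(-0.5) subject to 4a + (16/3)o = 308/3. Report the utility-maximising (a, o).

For CES with ρ = -2, MRS = (3/4)·(o/a)^3.
Tangency: set MRS = p_a/p_o = 4/(16/3) = 0.75.
So (o/a)^3 = 1; taking the cube root, o/a = 1, i.e. o = a.
Substitute into the budget 4·a + (16/3)·o = 308/3: (28/3)·a = 308/3, so a* = 11 and o* = 11.

a* = 11, o* = 11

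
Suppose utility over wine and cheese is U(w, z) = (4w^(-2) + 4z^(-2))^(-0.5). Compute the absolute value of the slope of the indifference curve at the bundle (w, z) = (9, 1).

MRS = 1/729

For CES with ρ = -2, MRS = (z/w)^3.
At (9, 1): MRS = 1/729.
So at (9, 1) the consumer would give up 1/729 units of z for one more unit of w.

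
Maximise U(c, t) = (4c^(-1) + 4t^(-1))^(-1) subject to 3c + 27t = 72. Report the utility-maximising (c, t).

For CES with ρ = -1, MRS = (t/c)^2.
Tangency: set MRS = p_c/p_t = 3/27 = 1/9.
So (t/c)^2 = 1/9; taking the square root, t/c = 1/3, i.e. t = (1/3)·c.
Substitute into the budget 3·c + 27·t = 72: 12·c = 72, so c* = 6 and t* = (1/3)·6 = 2.

c* = 6, t* = 2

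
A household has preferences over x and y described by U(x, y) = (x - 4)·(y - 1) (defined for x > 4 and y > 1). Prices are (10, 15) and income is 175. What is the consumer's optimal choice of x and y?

MU_x = (y−1), MU_y = (x−4).
MRS = (y−1)/(x−4).
Tangency: set MRS = p_x/p_y = 10/15 = 2/3.
So (y − 1)/(x − 4) = 2/3, i.e. (y − 1) = (2/3)·(x − 4).
Rewrite the budget in excess-of-subsistence terms: 10·(x − 4) + 15·(y − 1) = 175 − 10·4 − 15·1 = 120.
Substituting, 20·(x − 4) = 120, so x − 4 = 6 and x* = 10.
Then y − 1 = (2/3)·6 = 4, so y* = 5.

x* = 10, y* = 5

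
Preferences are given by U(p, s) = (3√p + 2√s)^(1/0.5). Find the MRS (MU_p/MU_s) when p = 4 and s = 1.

MRS = 0.75

For CES with ρ = 0.5, MRS = (3/2)·√(s/p).
At (4, 1): MRS = 0.75.
The indifference curve has slope −0.75 at this bundle.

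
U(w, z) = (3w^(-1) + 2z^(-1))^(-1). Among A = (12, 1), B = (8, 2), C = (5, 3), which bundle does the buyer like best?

Evaluate utility at each bundle:
U(A) = 0.444.
U(B) = 0.727.
U(C) = 0.789.
Highest utility is C, so C ≻ B ≻ A.

Bundle C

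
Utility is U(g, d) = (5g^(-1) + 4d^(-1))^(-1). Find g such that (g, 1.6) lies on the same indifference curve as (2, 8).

g = 10

U depends on (g, d) only through S = 5g^(-1) + 4d^(-1), so equal utility means equal S. At (2, 8): S = 3.
With d = 1.6: 4·1.6^(-1) = 2.5, so 5g^(-1) = 3 − 2.5 = 0.5, i.e. g^(-1) = 0.1.
Hence g = 1/0.1 = 10.
Check: U(10, 1.6) = 0.3333.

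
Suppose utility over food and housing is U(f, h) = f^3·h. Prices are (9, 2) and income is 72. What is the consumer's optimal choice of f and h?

f* = 6, h* = 9

MU_f = 3·f^2·h and MU_h = f^3.
MRS = MU_f/MU_h = (3/1)·h/f.
Tangency: set MRS = p_f/p_h = 9/2 = 4.5.
So (3/1)·h/f = 4.5, i.e. h = 1.5·f.
Substitute into the budget 9·f + 2·h = 72: 12·f = 72, so f* = 6.
Then h* = 1.5·6 = 9.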